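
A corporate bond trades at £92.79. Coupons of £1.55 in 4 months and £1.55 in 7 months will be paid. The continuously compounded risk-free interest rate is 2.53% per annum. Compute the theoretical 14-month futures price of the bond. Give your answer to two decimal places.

PV(coupons) I = 1.55·e^(−0.0253·4/12) + 1.55·e^(−0.0253·7/12)
I = 1.5370 + 1.5273 = 3.0643
F = (S − I)·e^(rT) = (92.79 − 3.0643) · e^(0.0253·14/12)
= 89.7257 · e^0.029517 = 89.7257 × 1.029957 = £92.41

£92.41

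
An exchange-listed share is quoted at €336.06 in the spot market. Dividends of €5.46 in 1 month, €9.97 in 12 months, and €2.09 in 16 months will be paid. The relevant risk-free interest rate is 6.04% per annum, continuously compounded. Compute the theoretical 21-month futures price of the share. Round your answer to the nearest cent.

€354.91

PV(dividends) I = 5.46·e^(−0.0604·1/12) + 9.97·e^(−0.0604·12/12) + 2.09·e^(−0.0604·16/12)
I = 5.4326 + 9.3856 + 1.9283 = 16.7465
F = (S − I)·e^(rT) = (336.06 − 16.7465) · e^(0.0604·21/12)
= 319.3135 · e^0.105700 = 319.3135 × 1.111488 = €354.91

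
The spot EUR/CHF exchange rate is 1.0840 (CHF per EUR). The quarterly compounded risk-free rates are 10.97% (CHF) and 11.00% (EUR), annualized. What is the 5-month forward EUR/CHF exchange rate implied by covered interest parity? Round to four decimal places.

By covered interest parity, F = S · (1+r_CHF/4)^(4T) / (1+r_EUR/4)^(4T)
= 1.0840 × 1.046125 / 1.046252 = 1.0840 × 0.999879
F = 1.0839 CHF per EUR

1.0839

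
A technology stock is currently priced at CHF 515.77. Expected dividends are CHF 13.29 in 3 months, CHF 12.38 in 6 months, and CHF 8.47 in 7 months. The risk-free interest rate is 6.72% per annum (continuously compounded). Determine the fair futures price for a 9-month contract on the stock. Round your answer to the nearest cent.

CHF 507.53

PV(dividends) I = 13.29·e^(−0.0672·3/12) + 12.38·e^(−0.0672·6/12) + 8.47·e^(−0.0672·7/12)
I = 13.0686 + 11.9709 + 8.1444 = 33.1839
F = (S − I)·e^(rT) = (515.77 − 33.1839) · e^(0.0672·9/12)
= 482.5861 · e^0.050400 = 482.5861 × 1.051692 = CHF 507.53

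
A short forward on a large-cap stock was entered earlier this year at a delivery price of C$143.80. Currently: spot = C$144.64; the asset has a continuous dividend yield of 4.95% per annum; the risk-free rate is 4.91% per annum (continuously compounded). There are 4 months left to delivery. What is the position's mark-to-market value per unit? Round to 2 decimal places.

Current fair forward for the remaining 4 months: F = S·e^((r − q)·T), (r − q) = 0.0491 − 0.0495 = -0.0004
F = 144.64 · e^(-0.0004 × 4/12) = 144.64 × 0.999867 = 144.6208
Value of long forward = (F − K)·e^(−rT) = (144.6208 − 143.80) · e^(−0.0491·4/12)
= 0.8208 × 0.983767 = 0.81
Short position value = −(long value) = -C$0.81

-C$0.81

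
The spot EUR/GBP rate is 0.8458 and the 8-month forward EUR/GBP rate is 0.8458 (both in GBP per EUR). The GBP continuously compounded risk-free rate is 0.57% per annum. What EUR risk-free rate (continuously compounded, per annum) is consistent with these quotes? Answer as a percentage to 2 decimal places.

F = S·e^((r_GBP − r_EUR)T) ⇒ r_EUR = r_GBP − ln(F/S)/T
ln(0.8458/0.8458) = 0.000000; /(8/12) = 0.000000
r_EUR = 0.0057 + 0.000000 = 0.005700
r_EUR = 0.57%

0.57%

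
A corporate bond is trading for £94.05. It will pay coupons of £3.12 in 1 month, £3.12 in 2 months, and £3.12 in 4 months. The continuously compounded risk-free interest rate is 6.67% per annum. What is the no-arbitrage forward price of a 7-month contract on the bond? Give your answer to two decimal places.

PV(coupons) I = 3.12·e^(−0.0667·1/12) + 3.12·e^(−0.0667·2/12) + 3.12·e^(−0.0667·4/12)
I = 3.1027 + 3.0855 + 3.0514 = 9.2396
F = (S − I)·e^(rT) = (94.05 − 9.2396) · e^(0.0667·7/12)
= 84.8104 · e^0.038908 = 84.8104 × 1.039675 = £88.18

£88.18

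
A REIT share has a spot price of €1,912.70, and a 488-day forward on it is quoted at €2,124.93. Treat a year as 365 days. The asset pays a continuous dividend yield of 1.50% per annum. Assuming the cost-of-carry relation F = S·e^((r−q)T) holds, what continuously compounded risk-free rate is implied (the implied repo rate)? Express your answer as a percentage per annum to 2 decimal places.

9.37%

From F = S·e^((r−q)T): (r − q) = ln(F/S)/T
ln(2124.93/1912.70) = ln(1.110958) = 0.105223
(r − q) = 0.105223 / (488/365) = 0.078702
r = ln(F/S)/T + q = 0.078702 + 0.0150 = 0.093702
r = 9.37%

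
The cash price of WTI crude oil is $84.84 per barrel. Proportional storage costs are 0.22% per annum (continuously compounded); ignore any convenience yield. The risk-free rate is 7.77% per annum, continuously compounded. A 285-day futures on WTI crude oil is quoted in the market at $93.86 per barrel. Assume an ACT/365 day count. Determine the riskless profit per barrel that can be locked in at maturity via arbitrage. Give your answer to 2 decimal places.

$3.56 per barrel

Fair futures: F* = S·e^(carry·T), with carry = (r + u) = 0.0777 + 0.0022 = 0.0799
F* = 84.84 · e^(0.0799 × 285/365) = 84.84 · e^0.062388 = 84.84 × 1.064375 = $90.3016
Market $93.86 > fair $90.3016: forward overpriced → cash-and-carry (buy spot, short the forward).
At maturity, profit = |F_mkt − F*| = |93.86 − 90.3016| = $3.56 per barrel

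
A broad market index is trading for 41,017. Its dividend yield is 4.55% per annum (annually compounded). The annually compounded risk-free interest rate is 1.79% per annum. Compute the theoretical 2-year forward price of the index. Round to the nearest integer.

38,880

F = S · (1+r)^T / (1+q)^T
= 41017 × 1.036120 / 1.093070 = 41017 × 0.947899
F = 38,880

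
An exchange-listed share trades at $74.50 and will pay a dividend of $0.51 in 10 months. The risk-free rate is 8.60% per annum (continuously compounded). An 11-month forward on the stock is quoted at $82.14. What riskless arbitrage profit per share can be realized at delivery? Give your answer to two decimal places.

$2.04 per share

PV(dividends) I = 0.51·e^(−0.0860·10/12) = 0.4747
Fair forward F* = (S − I)·e^(rT) = (74.50 − 0.4747)·e^0.078833 = 74.0253 × 1.082024 = 80.0972
Market $82.14 > fair 80.0972: forward overpriced → cash-and-carry (borrow at r, buy the stock and collect the dividends, short the forward).
Profit at T = |F_mkt − F*| = |82.14 − 80.0972| = $2.04 per share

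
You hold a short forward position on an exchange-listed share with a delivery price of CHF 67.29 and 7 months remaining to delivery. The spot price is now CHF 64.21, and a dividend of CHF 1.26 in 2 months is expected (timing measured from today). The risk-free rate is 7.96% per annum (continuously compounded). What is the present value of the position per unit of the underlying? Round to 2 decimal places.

PV(remaining dividends) I = 1.26·e^(−0.0796·2/12) = 1.2434
Current forward F = (S − I)·e^(rT) = (64.21 − 1.2434)·e^(0.0796·7/12) = 62.9666 × 1.047528 = 65.9593
Value (long) = (F − K)·e^(−rT) = (65.9593 − 67.29) × 0.954628 = -1.2703
Short position value = −(long value) = CHF 1.27

CHF 1.27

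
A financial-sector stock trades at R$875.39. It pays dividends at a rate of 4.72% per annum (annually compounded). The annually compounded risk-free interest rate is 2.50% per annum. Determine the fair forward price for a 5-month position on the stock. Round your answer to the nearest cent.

F = S · (1+r)^T / (1+q)^T
= 875.39 × 1.010342 / 1.019402 = 875.39 × 0.991112
F = R$867.61

R$867.61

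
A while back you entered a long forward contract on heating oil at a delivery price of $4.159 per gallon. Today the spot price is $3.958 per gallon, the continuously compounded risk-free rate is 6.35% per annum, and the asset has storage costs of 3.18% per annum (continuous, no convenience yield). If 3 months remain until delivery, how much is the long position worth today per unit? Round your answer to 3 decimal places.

Current fair forward for the remaining 3 months: F = S·e^((r + u)·T), (r + u) = 0.0635 + 0.0318 = 0.0953
F = 3.958 · e^(0.0953 × 3/12) = 3.958 × 1.024111 = 4.0534
Value of long forward = (F − K)·e^(−rT) = (4.0534 − 4.159) · e^(−0.0635·3/12)
= -0.1056 × 0.984250 = -0.104

-$0.104 per gallon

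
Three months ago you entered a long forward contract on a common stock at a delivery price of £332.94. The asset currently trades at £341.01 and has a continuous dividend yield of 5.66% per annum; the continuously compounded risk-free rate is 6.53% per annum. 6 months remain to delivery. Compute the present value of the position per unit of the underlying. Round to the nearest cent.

Current fair forward for the remaining 6 months: F = S·e^((r − q)·T), (r − q) = 0.0653 − 0.0566 = 0.0087
F = 341.01 · e^(0.0087 × 6/12) = 341.01 × 1.004359 = 342.4965
Value of long forward = (F − K)·e^(−rT) = (342.4965 − 332.94) · e^(−0.0653·6/12)
= 9.5565 × 0.967877 = 9.25

£9.25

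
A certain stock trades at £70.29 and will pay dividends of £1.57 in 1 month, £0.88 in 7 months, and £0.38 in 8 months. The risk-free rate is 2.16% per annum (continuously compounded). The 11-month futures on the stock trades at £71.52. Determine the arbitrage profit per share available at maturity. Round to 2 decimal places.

PV(dividends) I = 1.57·e^(−0.0216·1/12) + 0.88·e^(−0.0216·7/12) + 0.38·e^(−0.0216·8/12) = 2.8107
Fair futures F* = (S − I)·e^(rT) = (70.29 − 2.8107)·e^0.019800 = 67.4793 × 1.019997 = 68.8287
Market £71.52 > fair 68.8287: forward overpriced → cash-and-carry (borrow at r, buy the stock and collect the dividends, short the forward).
Profit at T = |F_mkt − F*| = |71.52 − 68.8287| = £2.69 per share

£2.69 per share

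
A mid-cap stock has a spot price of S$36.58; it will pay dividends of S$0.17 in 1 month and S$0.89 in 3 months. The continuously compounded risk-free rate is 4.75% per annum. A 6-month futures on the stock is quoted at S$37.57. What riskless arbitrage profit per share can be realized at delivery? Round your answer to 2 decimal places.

PV(dividends) I = 0.17·e^(−0.0475·1/12) + 0.89·e^(−0.0475·3/12) = 1.0488
Fair futures F* = (S − I)·e^(rT) = (36.58 − 1.0488)·e^0.023750 = 35.5312 × 1.024034 = 36.3852
Market S$37.57 > fair 36.3852: forward overpriced → cash-and-carry (borrow at r, buy the stock and collect the dividends, short the forward).
Profit at T = |F_mkt − F*| = |37.57 − 36.3852| = S$1.18 per share

S$1.18 per share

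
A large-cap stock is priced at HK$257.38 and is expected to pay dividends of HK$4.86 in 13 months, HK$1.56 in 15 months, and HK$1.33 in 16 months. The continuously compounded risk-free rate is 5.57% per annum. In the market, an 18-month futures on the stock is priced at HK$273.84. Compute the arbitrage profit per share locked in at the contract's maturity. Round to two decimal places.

PV(dividends) I = 4.86·e^(−0.0557·13/12) + 1.56·e^(−0.0557·15/12) + 1.33·e^(−0.0557·16/12) = 7.2653
Fair futures F* = (S − I)·e^(rT) = (257.38 − 7.2653)·e^0.083550 = 250.1147 × 1.087140 = 271.9097
Market HK$273.84 > fair 271.9097: forward overpriced → cash-and-carry (borrow at r, buy the stock and collect the dividends, short the forward).
Profit at T = |F_mkt − F*| = |273.84 − 271.9097| = HK$1.93 per share

HK$1.93 per share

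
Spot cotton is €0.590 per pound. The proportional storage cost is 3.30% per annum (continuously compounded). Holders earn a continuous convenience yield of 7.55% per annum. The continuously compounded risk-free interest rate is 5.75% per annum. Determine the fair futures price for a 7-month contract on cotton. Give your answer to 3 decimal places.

€0.595 per pound

Net carry = r + u − y = 0.0575 + 0.0330 − 0.0755 = 0.0150
F = S·e^((r+u−y)T) = 0.590 · e^(0.0150 × 7/12) = 0.590 · e^0.008750
= 0.590 × 1.008788 = €0.595 per pound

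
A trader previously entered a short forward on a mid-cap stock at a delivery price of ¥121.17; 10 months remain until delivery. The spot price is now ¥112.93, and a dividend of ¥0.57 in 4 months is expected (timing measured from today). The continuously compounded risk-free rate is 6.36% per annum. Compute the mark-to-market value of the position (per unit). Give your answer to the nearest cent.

¥2.54

PV(remaining dividends) I = 0.57·e^(−0.0636·4/12) = 0.5580
Current forward F = (S − I)·e^(rT) = (112.93 − 0.5580)·e^(0.0636·10/12) = 112.3720 × 1.054430 = 118.4884
Value (long) = (F − K)·e^(−rT) = (118.4884 − 121.17) × 0.948380 = -2.5432
Short position value = −(long value) = ¥2.54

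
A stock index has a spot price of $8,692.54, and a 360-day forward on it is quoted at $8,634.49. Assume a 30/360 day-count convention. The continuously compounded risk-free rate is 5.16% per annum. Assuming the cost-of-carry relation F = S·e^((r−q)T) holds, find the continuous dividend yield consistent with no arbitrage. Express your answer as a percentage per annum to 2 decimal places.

5.83%

From F = S·e^((r−q)T): (r − q) = ln(F/S)/T
ln(8634.49/8692.54) = ln(0.993322) = -0.006700
(r − q) = -0.006700 / (360/360) = -0.006700
q = r − ln(F/S)/T = 0.0516 + 0.006700 = 0.058300
q = 5.83%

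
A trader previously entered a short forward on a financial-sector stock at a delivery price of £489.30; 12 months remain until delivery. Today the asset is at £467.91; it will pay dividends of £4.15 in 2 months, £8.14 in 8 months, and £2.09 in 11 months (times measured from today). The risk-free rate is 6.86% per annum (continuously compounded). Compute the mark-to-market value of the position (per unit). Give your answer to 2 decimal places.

£2.79

PV(remaining dividends) I = 4.15·e^(−0.0686·2/12) + 8.14·e^(−0.0686·8/12) + 2.09·e^(−0.0686·11/12) = 13.8416
Current forward F = (S − I)·e^(rT) = (467.91 − 13.8416)·e^(0.0686·12/12) = 454.0684 × 1.071008 = 486.3109
Value (long) = (F − K)·e^(−rT) = (486.3109 − 489.30) × 0.933700 = -2.7909
Short position value = −(long value) = £2.79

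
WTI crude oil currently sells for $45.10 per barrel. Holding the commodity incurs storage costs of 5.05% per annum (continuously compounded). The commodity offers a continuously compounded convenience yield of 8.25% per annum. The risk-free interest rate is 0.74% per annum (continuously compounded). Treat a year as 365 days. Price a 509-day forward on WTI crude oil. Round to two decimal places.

Net carry = r + u − y = 0.0074 + 0.0505 − 0.0825 = -0.0246
F = S·e^((r+u−y)T) = 45.10 · e^(-0.0246 × 509/365) = 45.10 · e^-0.034305
= 45.10 × 0.966277 = $43.58 per barrel

$43.58 per barrel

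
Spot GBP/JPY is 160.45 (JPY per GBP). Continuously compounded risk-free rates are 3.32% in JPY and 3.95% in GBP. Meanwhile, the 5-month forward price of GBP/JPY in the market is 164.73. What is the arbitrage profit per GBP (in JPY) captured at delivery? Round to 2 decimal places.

Fair forward: F* = S·e^(carry·T), with carry = (r_JPY − r_GBP) = 0.0332 − 0.0395 = -0.0063
F* = 160.45 · e^(-0.0063 × 5/12) = 160.45 · e^-0.002625 = 160.45 × 0.997378 = 160.0293
Market 164.73 > fair 160.0293: forward overpriced → cash-and-carry (buy spot, short the forward).
At maturity, profit = |F_mkt − F*| = |164.73 − 160.0293| = 4.70 per GBP (in JPY)

4.70 per GBP (in JPY)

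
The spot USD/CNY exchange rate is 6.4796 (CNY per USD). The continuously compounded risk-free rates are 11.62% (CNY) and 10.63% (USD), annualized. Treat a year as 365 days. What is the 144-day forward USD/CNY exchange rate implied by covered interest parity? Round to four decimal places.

F = S·e^((r_CNY − r_USD)T) = 6.4796 · e^((0.1162 − 0.1063) × 144/365)
= 6.4796 · e^0.003906 = 6.4796 × 1.003914
F = 6.5050 CNY per USD

6.5050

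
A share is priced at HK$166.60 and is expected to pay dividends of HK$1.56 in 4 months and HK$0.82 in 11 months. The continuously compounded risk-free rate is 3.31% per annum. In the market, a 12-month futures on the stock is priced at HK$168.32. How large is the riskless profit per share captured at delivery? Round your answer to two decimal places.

PV(dividends) I = 1.56·e^(−0.0331·4/12) + 0.82·e^(−0.0331·11/12) = 2.3384
Fair futures F* = (S − I)·e^(rT) = (166.60 − 2.3384)·e^0.033100 = 164.2616 × 1.033654 = 169.7897
Market HK$168.32 < fair 169.7897: forward underpriced → reverse cash-and-carry (short the stock, invest proceeds at r, pay the dividends, go long the forward).
Profit at T = |F_mkt − F*| = |168.32 − 169.7897| = HK$1.47 per share

HK$1.47 per share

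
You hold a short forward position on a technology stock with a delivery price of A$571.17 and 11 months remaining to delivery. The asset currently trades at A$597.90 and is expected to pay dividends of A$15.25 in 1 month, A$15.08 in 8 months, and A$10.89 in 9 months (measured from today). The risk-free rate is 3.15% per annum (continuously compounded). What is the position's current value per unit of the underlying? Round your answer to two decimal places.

PV(remaining dividends) I = 15.25·e^(−0.0315·1/12) + 15.08·e^(−0.0315·8/12) + 10.89·e^(−0.0315·9/12) = 40.6124
Current forward F = (S − I)·e^(rT) = (597.90 − 40.6124)·e^(0.0315·11/12) = 557.2876 × 1.029296 = 573.6139
Value (long) = (F − K)·e^(−rT) = (573.6139 − 571.17) × 0.971538 = 2.3743
Short position value = −(long value) = -A$2.37

-A$2.37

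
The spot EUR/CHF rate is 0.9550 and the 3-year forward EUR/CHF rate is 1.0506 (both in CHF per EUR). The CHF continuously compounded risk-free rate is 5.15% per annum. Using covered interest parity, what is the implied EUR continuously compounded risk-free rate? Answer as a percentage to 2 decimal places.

F = S·e^((r_CHF − r_EUR)T) ⇒ r_EUR = r_CHF − ln(F/S)/T
ln(1.0506/0.9550) = 0.095405; /(3) = 0.031802
r_EUR = 0.0515 − 0.031802 = 0.019698
r_EUR = 1.97%

1.97%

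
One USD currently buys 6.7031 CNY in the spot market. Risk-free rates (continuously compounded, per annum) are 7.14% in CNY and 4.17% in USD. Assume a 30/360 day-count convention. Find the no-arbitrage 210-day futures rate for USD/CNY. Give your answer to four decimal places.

F = S·e^((r_CNY − r_USD)T) = 6.7031 · e^((0.0714 − 0.0417) × 210/360)
= 6.7031 · e^0.017325 = 6.7031 × 1.017476
F = 6.8202 CNY per USD

6.8202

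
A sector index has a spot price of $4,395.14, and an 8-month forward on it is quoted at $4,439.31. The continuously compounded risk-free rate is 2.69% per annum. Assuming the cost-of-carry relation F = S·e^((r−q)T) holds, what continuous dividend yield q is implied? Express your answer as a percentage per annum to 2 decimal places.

From F = S·e^((r−q)T): (r − q) = ln(F/S)/T
ln(4439.31/4395.14) = ln(1.010050) = 0.010000
(r − q) = 0.010000 / (8/12) = 0.015000
q = r − ln(F/S)/T = 0.0269 − 0.015000 = 0.011900
q = 1.19%

1.19%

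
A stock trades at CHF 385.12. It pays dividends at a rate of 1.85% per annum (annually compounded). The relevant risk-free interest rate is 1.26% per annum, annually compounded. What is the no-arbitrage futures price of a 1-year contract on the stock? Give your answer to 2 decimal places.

CHF 382.89

F = S · (1+r)^T / (1+q)^T
= 385.12 × 1.012600 / 1.018500 = 385.12 × 0.994207
F = CHF 382.89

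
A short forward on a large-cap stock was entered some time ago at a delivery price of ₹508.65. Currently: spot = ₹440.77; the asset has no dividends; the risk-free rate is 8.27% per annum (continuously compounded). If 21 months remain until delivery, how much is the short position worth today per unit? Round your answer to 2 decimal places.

Current fair forward for the remaining 21 months: F = S·e^(r·T), r = 0.0827
F = 440.77 · e^(0.0827 × 21/12) = 440.77 × 1.155722 = 509.4076
Value of long forward = (F − K)·e^(−rT) = (509.4076 − 508.65) · e^(−0.0827·21/12)
= 0.7576 × 0.865260 = 0.66
Short position value = −(long value) = -₹0.66

-₹0.66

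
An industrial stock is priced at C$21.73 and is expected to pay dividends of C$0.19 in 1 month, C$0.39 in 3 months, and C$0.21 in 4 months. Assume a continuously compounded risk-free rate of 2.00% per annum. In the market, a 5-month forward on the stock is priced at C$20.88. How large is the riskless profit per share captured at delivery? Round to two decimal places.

PV(dividends) I = 0.19·e^(−0.0200·1/12) + 0.39·e^(−0.0200·3/12) + 0.21·e^(−0.0200·4/12) = 0.7863
Fair forward F* = (S − I)·e^(rT) = (21.73 − 0.7863)·e^0.008333 = 20.9437 × 1.008368 = 21.1190
Market C$20.88 < fair 21.1190: forward underpriced → reverse cash-and-carry (short the stock, invest proceeds at r, pay the dividends, go long the forward).
Profit at T = |F_mkt − F*| = |20.88 − 21.1190| = C$0.24 per share

C$0.24 per share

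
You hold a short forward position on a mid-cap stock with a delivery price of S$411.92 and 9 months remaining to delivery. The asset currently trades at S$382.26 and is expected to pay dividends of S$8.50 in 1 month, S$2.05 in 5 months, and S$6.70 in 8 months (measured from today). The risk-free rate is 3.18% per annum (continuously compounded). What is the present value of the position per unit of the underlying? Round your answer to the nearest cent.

S$37.01

PV(remaining dividends) I = 8.50·e^(−0.0318·1/12) + 2.05·e^(−0.0318·5/12) + 6.70·e^(−0.0318·8/12) = 17.0600
Current forward F = (S − I)·e^(rT) = (382.26 − 17.0600)·e^(0.0318·9/12) = 365.2000 × 1.024137 = 374.0148
Value (long) = (F − K)·e^(−rT) = (374.0148 − 411.92) × 0.976432 = -37.0119
Short position value = −(long value) = S$37.01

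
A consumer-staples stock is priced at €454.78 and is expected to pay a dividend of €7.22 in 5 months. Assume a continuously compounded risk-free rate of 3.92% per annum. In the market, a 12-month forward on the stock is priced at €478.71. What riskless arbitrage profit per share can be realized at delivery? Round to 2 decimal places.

€13.14 per share

PV(dividends) I = 7.22·e^(−0.0392·5/12) = 7.1030
Fair forward F* = (S − I)·e^(rT) = (454.78 − 7.1030)·e^0.039200 = 447.6770 × 1.039978 = 465.5742
Market €478.71 > fair 465.5742: forward overpriced → cash-and-carry (borrow at r, buy the stock and collect the dividends, short the forward).
Profit at T = |F_mkt − F*| = |478.71 − 465.5742| = €13.14 per share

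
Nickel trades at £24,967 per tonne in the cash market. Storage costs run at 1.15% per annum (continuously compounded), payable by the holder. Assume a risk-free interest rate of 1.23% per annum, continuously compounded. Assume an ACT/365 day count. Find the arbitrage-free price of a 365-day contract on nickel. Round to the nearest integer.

£25,568 per tonne

Net carry = r + u − y = 0.0123 + 0.0115 − 0.0000 = 0.0238
F = S·e^((r+u−y)T) = 24967 · e^(0.0238 × 365/365) = 24967 · e^0.023800
= 24967 × 1.024085 = £25,568 per tonne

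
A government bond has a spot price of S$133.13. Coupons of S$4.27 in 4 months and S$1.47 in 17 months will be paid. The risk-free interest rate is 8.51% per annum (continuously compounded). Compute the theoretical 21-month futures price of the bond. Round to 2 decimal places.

S$148.18

PV(coupons) I = 4.27·e^(−0.0851·4/12) + 1.47·e^(−0.0851·17/12)
I = 4.1506 + 1.3030 = 5.4536
F = (S − I)·e^(rT) = (133.13 − 5.4536) · e^(0.0851·21/12)
= 127.6764 · e^0.148925 = 127.6764 × 1.160586 = S$148.18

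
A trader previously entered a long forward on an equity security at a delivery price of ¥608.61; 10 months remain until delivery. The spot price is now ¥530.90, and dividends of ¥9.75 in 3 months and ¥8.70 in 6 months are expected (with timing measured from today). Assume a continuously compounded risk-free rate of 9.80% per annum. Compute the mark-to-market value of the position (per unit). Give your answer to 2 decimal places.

PV(remaining dividends) I = 9.75·e^(−0.0980·3/12) + 8.70·e^(−0.0980·6/12) = 17.7980
Current forward F = (S − I)·e^(rT) = (530.90 − 17.7980)·e^(0.0980·10/12) = 513.1020 × 1.085094 = 556.7639
Value (long) = (F − K)·e^(−rT) = (556.7639 − 608.61) × 0.921579 = -47.7803
Value = -¥47.78

-¥47.78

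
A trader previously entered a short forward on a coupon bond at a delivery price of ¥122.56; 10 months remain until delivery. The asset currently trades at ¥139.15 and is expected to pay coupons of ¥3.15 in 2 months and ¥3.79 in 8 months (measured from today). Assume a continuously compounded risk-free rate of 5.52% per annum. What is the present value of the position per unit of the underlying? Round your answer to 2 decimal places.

-¥15.33

PV(remaining coupons) I = 3.15·e^(−0.0552·2/12) + 3.79·e^(−0.0552·8/12) = 6.7742
Current forward F = (S − I)·e^(rT) = (139.15 − 6.7742)·e^(0.0552·10/12) = 132.3758 × 1.047074 = 138.6073
Value (long) = (F − K)·e^(−rT) = (138.6073 − 122.56) × 0.955042 = 15.3258
Short position value = −(long value) = -¥15.33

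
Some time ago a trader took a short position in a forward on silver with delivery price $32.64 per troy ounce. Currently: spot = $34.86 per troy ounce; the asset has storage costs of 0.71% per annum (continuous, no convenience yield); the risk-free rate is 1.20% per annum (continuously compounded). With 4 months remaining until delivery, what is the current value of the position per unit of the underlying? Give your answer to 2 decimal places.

-$2.43 per troy ounce

Current fair forward for the remaining 4 months: F = S·e^((r + u)·T), (r + u) = 0.0120 + 0.0071 = 0.0191
F = 34.86 · e^(0.0191 × 4/12) = 34.86 × 1.006387 = 35.0827
Value of long forward = (F − K)·e^(−rT) = (35.0827 − 32.64) · e^(−0.0120·4/12)
= 2.4427 × 0.996008 = 2.43
Short position value = −(long value) = -$2.43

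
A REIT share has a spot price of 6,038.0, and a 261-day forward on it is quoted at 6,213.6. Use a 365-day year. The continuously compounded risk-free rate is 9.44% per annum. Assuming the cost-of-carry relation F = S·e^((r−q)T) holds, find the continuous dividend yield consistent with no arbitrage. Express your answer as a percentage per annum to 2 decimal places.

5.43%

From F = S·e^((r−q)T): (r − q) = ln(F/S)/T
ln(6213.6/6038.0) = ln(1.029082) = 0.028667
(r − q) = 0.028667 / (261/365) = 0.040090
q = r − ln(F/S)/T = 0.0944 − 0.040090 = 0.054310
q = 5.43%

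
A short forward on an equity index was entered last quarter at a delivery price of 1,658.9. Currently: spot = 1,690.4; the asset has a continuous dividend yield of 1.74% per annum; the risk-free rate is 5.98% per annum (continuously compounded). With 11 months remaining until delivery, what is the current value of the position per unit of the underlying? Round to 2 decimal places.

Current fair forward for the remaining 11 months: F = S·e^((r − q)·T), (r − q) = 0.0598 − 0.0174 = 0.0424
F = 1690.4 · e^(0.0424 × 11/12) = 1690.4 × 1.03963186 = 1757.3937
Value of long forward = (F − K)·e^(−rT) = (1757.3937 − 1658.9) · e^(−0.0598·11/12)
= 98.4937 × 0.94665869 = 93.24
Short position value = −(long value) = -93.24

-93.24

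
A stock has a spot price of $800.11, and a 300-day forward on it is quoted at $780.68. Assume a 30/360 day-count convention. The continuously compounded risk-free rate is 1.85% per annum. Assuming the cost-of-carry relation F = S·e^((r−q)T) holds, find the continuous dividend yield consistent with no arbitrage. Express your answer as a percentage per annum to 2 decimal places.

4.80%

From F = S·e^((r−q)T): (r − q) = ln(F/S)/T
ln(780.68/800.11) = ln(0.975716) = -0.024584
(r − q) = -0.024584 / (300/360) = -0.029501
q = r − ln(F/S)/T = 0.0185 + 0.029501 = 0.048001
q = 4.80%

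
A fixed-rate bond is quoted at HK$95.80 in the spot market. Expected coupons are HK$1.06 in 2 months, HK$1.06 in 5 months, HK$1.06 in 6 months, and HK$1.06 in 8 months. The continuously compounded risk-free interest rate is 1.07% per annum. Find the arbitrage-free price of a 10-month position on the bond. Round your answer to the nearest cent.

PV(coupons) I = 1.06·e^(−0.0107·2/12) + 1.06·e^(−0.0107·5/12) + 1.06·e^(−0.0107·6/12) + 1.06·e^(−0.0107·8/12)
I = 1.0581 + 1.0553 + 1.0543 + 1.0525 = 4.2202
F = (S − I)·e^(rT) = (95.80 − 4.2202) · e^(0.0107·10/12)
= 91.5798 · e^0.008917 = 91.5798 × 1.008957 = HK$92.40

HK$92.40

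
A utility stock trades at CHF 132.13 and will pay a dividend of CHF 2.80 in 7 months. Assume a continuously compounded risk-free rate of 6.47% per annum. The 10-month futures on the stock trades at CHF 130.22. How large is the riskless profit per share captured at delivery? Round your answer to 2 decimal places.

CHF 6.38 per share

PV(dividends) I = 2.80·e^(−0.0647·7/12) = 2.6963
Fair futures F* = (S − I)·e^(rT) = (132.13 − 2.6963)·e^0.053917 = 129.4337 × 1.055397 = 136.6039
Market CHF 130.22 < fair 136.6039: forward underpriced → reverse cash-and-carry (short the stock, invest proceeds at r, pay the dividends, go long the forward).
Profit at T = |F_mkt − F*| = |130.22 − 136.6039| = CHF 6.38 per share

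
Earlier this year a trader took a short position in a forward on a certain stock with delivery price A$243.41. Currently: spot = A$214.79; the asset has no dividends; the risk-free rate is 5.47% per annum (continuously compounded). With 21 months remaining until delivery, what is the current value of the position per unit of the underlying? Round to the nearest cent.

Current fair forward for the remaining 21 months: F = S·e^(r·T), r = 0.0547
F = 214.79 · e^(0.0547 × 21/12) = 214.79 × 1.100456 = 236.3669
Value of long forward = (F − K)·e^(−rT) = (236.3669 − 243.41) · e^(−0.0547·21/12)
= -7.0431 × 0.908714 = -6.40
Short position value = −(long value) = A$6.40

A$6.40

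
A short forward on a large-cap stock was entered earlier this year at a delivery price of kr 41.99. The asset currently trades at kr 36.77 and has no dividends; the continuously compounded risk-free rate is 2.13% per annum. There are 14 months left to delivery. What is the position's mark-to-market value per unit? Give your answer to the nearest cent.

Current fair forward for the remaining 14 months: F = S·e^(r·T), r = 0.0213
F = 36.77 · e^(0.0213 × 14/12) = 36.77 × 1.025161 = 37.6952
Value of long forward = (F − K)·e^(−rT) = (37.6952 − 41.99) · e^(−0.0213·14/12)
= -4.2948 × 0.975456 = -4.19
Short position value = −(long value) = kr 4.19

kr 4.19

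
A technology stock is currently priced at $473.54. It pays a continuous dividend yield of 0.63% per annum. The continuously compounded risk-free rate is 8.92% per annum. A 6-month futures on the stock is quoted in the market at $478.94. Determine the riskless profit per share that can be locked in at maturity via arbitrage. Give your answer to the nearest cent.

$14.64 per share

Fair futures: F* = S·e^(carry·T), with carry = (r − q) = 0.0892 − 0.0063 = 0.0829
F* = 473.54 · e^(0.0829 × 6/12) = 473.54 · e^0.041450 = 473.54 × 1.042321 = $493.5807
Market $478.94 < fair $493.5807: forward underpriced → reverse cash-and-carry (short spot, go long the forward).
At maturity, profit = |F_mkt − F*| = |478.94 − 493.5807| = $14.64 per share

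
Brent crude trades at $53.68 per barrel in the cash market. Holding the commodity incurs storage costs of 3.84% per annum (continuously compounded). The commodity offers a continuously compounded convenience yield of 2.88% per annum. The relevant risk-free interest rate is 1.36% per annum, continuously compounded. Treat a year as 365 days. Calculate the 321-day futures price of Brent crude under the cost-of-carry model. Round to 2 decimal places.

Net carry = r + u − y = 0.0136 + 0.0384 − 0.0288 = 0.0232
F = S·e^((r+u−y)T) = 53.68 · e^(0.0232 × 321/365) = 53.68 · e^0.020403
= 53.68 × 1.020613 = $54.79 per barrel

$54.79 per barrel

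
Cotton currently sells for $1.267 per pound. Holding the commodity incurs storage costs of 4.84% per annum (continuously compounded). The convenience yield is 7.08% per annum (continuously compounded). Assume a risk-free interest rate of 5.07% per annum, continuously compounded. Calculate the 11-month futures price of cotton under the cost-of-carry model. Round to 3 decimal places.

Net carry = r + u − y = 0.0507 + 0.0484 − 0.0708 = 0.0283
F = S·e^((r+u−y)T) = 1.267 · e^(0.0283 × 11/12) = 1.267 · e^0.025942
= 1.267 × 1.026281 = $1.300 per pound

$1.300 per pound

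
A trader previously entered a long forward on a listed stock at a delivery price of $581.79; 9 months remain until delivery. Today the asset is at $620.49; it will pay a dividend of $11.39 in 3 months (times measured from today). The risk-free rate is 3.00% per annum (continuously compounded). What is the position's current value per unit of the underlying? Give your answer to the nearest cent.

PV(remaining dividends) I = 11.39·e^(−0.0300·3/12) = 11.3049
Current forward F = (S − I)·e^(rT) = (620.49 − 11.3049)·e^(0.0300·9/12) = 609.1851 × 1.022755 = 623.0471
Value (long) = (F − K)·e^(−rT) = (623.0471 − 581.79) × 0.977751 = 40.3392
Value = $40.34

$40.34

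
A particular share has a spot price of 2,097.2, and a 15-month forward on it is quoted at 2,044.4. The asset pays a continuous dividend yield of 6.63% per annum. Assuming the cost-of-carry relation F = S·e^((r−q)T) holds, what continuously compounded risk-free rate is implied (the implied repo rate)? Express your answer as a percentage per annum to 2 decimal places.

4.59%

From F = S·e^((r−q)T): (r − q) = ln(F/S)/T
ln(2044.4/2097.2) = ln(0.974824) = -0.025498
(r − q) = -0.025498 / (15/12) = -0.020398
r = ln(F/S)/T + q = -0.020398 + 0.0663 = 0.045902
r = 4.59%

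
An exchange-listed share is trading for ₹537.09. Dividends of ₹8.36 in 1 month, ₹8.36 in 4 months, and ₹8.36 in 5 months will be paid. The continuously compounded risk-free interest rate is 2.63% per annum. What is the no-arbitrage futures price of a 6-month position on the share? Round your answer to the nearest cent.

PV(dividends) I = 8.36·e^(−0.0263·1/12) + 8.36·e^(−0.0263·4/12) + 8.36·e^(−0.0263·5/12)
I = 8.3417 + 8.2870 + 8.2689 = 24.8976
F = (S − I)·e^(rT) = (537.09 − 24.8976) · e^(0.0263·6/12)
= 512.1924 · e^0.013150 = 512.1924 × 1.013237 = ₹518.97

₹518.97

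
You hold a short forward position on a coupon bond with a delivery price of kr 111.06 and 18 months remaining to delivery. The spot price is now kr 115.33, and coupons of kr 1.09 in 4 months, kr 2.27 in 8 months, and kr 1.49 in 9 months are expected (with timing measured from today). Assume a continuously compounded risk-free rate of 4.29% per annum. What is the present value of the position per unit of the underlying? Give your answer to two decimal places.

PV(remaining coupons) I = 1.09·e^(−0.0429·4/12) + 2.27·e^(−0.0429·8/12) + 1.49·e^(−0.0429·9/12) = 4.7233
Current forward F = (S − I)·e^(rT) = (115.33 − 4.7233)·e^(0.0429·18/12) = 110.6067 × 1.066466 = 117.9583
Value (long) = (F − K)·e^(−rT) = (117.9583 − 111.06) × 0.937677 = 6.4684
Short position value = −(long value) = -kr 6.47

-kr 6.47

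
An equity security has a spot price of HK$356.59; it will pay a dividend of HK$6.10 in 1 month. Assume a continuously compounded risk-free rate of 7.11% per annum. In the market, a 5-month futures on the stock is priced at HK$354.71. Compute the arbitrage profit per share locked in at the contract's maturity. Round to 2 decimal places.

HK$6.36 per share

PV(dividends) I = 6.10·e^(−0.0711·1/12) = 6.0640
Fair futures F* = (S − I)·e^(rT) = (356.59 − 6.0640)·e^0.029625 = 350.5260 × 1.030068 = 361.0656
Market HK$354.71 < fair 361.0656: forward underpriced → reverse cash-and-carry (short the stock, invest proceeds at r, pay the dividends, go long the forward).
Profit at T = |F_mkt − F*| = |354.71 − 361.0656| = HK$6.36 per share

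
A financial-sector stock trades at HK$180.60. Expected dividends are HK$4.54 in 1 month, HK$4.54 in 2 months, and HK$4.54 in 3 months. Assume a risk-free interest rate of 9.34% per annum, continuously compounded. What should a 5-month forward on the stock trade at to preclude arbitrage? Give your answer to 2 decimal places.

HK$173.82

PV(dividends) I = 4.54·e^(−0.0934·1/12) + 4.54·e^(−0.0934·2/12) + 4.54·e^(−0.0934·3/12)
I = 4.5048 + 4.4699 + 4.4352 = 13.4099
F = (S − I)·e^(rT) = (180.60 − 13.4099) · e^(0.0934·5/12)
= 167.1901 · e^0.038917 = 167.1901 × 1.039684 = HK$173.82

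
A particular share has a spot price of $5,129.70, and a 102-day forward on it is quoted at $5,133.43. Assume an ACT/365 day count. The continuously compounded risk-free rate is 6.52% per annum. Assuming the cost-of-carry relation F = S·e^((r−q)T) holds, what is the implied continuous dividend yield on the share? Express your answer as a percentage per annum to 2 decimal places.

From F = S·e^((r−q)T): (r − q) = ln(F/S)/T
ln(5133.43/5129.70) = ln(1.000727) = 0.000727
(r − q) = 0.000727 / (102/365) = 0.002602
q = r − ln(F/S)/T = 0.0652 − 0.002602 = 0.062598
q = 6.26%

6.26%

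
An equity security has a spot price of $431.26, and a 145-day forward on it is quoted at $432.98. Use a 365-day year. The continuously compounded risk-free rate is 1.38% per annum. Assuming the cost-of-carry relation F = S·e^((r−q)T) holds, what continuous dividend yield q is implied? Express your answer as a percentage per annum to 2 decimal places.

From F = S·e^((r−q)T): (r − q) = ln(F/S)/T
ln(432.98/431.26) = ln(1.003988) = 0.003980
(r − q) = 0.003980 / (145/365) = 0.010019
q = r − ln(F/S)/T = 0.0138 − 0.010019 = 0.003781
q = 0.38%

0.38%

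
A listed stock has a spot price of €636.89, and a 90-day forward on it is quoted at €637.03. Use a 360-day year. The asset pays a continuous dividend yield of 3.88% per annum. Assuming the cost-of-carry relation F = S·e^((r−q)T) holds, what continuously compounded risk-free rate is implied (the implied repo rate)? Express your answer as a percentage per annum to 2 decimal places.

From F = S·e^((r−q)T): (r − q) = ln(F/S)/T
ln(637.03/636.89) = ln(1.000220) = 0.000220
(r − q) = 0.000220 / (90/360) = 0.000880
r = ln(F/S)/T + q = 0.000880 + 0.0388 = 0.039680
r = 3.97%

3.97%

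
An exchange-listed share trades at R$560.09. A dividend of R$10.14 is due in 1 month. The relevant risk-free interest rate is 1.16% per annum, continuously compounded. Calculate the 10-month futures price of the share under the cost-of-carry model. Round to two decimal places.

PV(dividends) I = 10.14·e^(−0.0116·1/12)
I = 10.1302
F = (S − I)·e^(rT) = (560.09 − 10.1302) · e^(0.0116·10/12)
= 549.9598 · e^0.009667 = 549.9598 × 1.009714 = R$555.30

R$555.30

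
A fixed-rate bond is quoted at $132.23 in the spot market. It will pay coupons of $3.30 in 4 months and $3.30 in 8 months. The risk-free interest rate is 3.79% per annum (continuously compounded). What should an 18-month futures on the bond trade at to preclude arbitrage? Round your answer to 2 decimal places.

PV(coupons) I = 3.30·e^(−0.0379·4/12) + 3.30·e^(−0.0379·8/12)
I = 3.2586 + 3.2177 = 6.4763
F = (S − I)·e^(rT) = (132.23 − 6.4763) · e^(0.0379·18/12)
= 125.7537 · e^0.056850 = 125.7537 × 1.058497 = $133.11

$133.11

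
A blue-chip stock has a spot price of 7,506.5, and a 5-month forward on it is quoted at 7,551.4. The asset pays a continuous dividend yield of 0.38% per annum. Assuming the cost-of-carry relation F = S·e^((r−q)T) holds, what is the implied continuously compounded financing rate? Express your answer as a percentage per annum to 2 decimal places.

From F = S·e^((r−q)T): (r − q) = ln(F/S)/T
ln(7551.4/7506.5) = ln(1.005981) = 0.005963
(r − q) = 0.005963 / (5/12) = 0.014311
r = ln(F/S)/T + q = 0.014311 + 0.0038 = 0.018111
r = 1.81%

1.81%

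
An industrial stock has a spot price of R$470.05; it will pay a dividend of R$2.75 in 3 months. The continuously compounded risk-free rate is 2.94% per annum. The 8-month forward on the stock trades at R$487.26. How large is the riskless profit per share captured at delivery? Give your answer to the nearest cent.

R$10.69 per share

PV(dividends) I = 2.75·e^(−0.0294·3/12) = 2.7299
Fair forward F* = (S − I)·e^(rT) = (470.05 − 2.7299)·e^0.019600 = 467.3201 × 1.019793 = 476.5698
Market R$487.26 > fair 476.5698: forward overpriced → cash-and-carry (borrow at r, buy the stock and collect the dividends, short the forward).
Profit at T = |F_mkt − F*| = |487.26 − 476.5698| = R$10.69 per share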